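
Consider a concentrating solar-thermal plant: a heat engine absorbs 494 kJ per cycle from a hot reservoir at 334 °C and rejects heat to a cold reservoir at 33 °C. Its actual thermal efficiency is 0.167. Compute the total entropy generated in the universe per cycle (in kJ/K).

ΔS_univ ≈ 0.530 kJ/K

T_H = 334 °C → 334 + 273.15 = 607.15 K.
T_C = 33 °C → 33 + 273.15 = 306.15 K.
W = η·Q_H = 0.167 × 494 = 82.50 kJ, so Q_C = Q_H − W = 411.5 kJ.
The hot reservoir loses entropy Q_H/T_H = 494/607.15 = 0.8136 kJ/K; the cold reservoir gains Q_C/T_C = 411.5/306.15 = 1.344 kJ/K.
ΔS_univ = −Q_H/T_H + Q_C/T_C = 0.530 kJ/K (> 0, since η = 0.167 < η_Carnot = 0.496).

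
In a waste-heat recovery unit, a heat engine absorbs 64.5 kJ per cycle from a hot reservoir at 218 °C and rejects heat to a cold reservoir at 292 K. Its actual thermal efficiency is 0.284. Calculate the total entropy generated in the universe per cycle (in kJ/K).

T_H = 218 °C → 218 + 273.15 = 491.15 K.
W = η·Q_H = 0.284 × 64.5 = 18.32 kJ, so Q_C = Q_H − W = 46.18 kJ.
Entropy balance on the reservoirs: −Q_H/T_H = -0.1313 kJ/K, +Q_C/T_C = 0.1582 kJ/K.
ΔS_univ = −Q_H/T_H + Q_C/T_C = 0.0268 kJ/K (> 0, since η = 0.284 < η_Carnot = 0.405).

ΔS_univ ≈ 0.0268 kJ/K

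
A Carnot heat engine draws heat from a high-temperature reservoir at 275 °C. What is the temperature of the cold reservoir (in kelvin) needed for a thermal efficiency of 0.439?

T_C ≈ 308 K

T_H = 275 °C → 275 + 273.15 = 548.15 K.
From η = 1 − T_C/T_H, T_C = T_H·(1 − η) = 548.15 × (1 − 0.439) = 308 K.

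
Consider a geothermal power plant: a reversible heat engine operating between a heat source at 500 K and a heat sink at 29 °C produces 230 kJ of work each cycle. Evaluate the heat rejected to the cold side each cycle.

Q_C ≈ 351 kJ

T_C = 29 °C → 29 + 273.15 = 302.15 K.
η_rev = 1 − T_C/T_H = 1 − 302.15/500.00 = 0.3957.
Since Q_C/Q_H = T_C/T_H and Q_H = W/η, Q_C = W·T_C/(T_H − T_C) = 230 × 302.15/197.85 = 351 kJ.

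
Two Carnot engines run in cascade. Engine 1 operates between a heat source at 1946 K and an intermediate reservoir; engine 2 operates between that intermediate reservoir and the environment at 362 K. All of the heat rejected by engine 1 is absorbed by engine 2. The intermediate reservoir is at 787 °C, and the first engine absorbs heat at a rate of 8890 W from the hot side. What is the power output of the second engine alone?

Ẇ₂ ≈ 3190 W

T_m = 787 °C → 787 + 273.15 = 1060.15 K.
Heat entering the second stage: Q_m = Q_H·(T_m/T_H) = 8890 × 1060.15/1946.00 = 4840 W.
Second-stage efficiency η₂ = 1 − T_C/T_m = 1 − 362.00/1060.15 = 0.6585, so W₂ = η₂·Q_m = 3190 W.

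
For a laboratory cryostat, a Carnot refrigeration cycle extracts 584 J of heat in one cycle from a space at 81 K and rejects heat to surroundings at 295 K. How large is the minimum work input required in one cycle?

W_in ≈ 1540 J

COP_R = T_C/(T_H − T_C) = 81.00/214.00 = 0.3785.
W = Q_C/COP_R = 584/0.3785 = 1540 J.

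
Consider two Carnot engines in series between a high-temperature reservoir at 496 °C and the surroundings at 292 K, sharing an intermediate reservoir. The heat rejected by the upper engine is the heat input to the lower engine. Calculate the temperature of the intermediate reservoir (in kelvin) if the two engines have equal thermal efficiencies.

T_m ≈ 474 K

T_H = 496 °C → 496 + 273.15 = 769.15 K.
Equal efficiencies require 1 − T_m/T_H = 1 − T_C/T_m, i.e. T_m/T_H = T_C/T_m, so T_m = √(T_H·T_C) = √(769.15 × 292.00) = 474 K.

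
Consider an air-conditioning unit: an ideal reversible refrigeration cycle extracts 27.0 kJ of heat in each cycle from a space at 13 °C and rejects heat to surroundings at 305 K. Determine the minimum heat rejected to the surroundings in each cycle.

Q_H ≈ 28.8 kJ

T_C = 13 °C → 13 + 273.15 = 286.15 K.
For a reversible cycle Q_H/Q_C = T_H/T_C, so Q_H = Q_C·T_H/T_C = 27.0 × 305.00/286.15 = 28.8 kJ.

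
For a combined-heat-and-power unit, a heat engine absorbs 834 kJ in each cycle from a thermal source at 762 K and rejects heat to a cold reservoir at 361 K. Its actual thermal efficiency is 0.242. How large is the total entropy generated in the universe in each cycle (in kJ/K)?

W = η·Q_H = 0.242 × 834 = 201.8 kJ, so Q_C = Q_H − W = 632.2 kJ.
Entropy balance on the reservoirs: −Q_H/T_H = -1.094 kJ/K, +Q_C/T_C = 1.751 kJ/K.
ΔS_univ = −Q_H/T_H + Q_C/T_C = 0.657 kJ/K (> 0, since η = 0.242 < η_Carnot = 0.526).

ΔS_univ ≈ 0.657 kJ/K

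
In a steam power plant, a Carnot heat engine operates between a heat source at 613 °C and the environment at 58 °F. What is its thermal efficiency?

T_H = 613 °C → 613 + 273.15 = 886.15 K.
T_C = 58 °F → (58 − 32) × 5/9 = 14.44 °C = 287.59 K.
For a reversible engine, η = 1 − T_C/T_H = 1 − 287.59/886.15 = 0.6755.

η ≈ 0.6755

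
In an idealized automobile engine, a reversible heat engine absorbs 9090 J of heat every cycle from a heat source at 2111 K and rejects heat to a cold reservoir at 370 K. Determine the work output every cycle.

For a reversible engine, η = 1 − T_C/T_H = 1 − 370.00/2111.00 = 0.8247.
W = η·Q_H = 0.8247 × 9090 = 7497 J.

W ≈ 7497 J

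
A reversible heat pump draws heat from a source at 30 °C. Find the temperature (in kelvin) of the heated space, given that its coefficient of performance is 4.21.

T_C = 30 °C → 30 + 273.15 = 303.15 K.
COP_HP = T_H/(T_H − T_C) ⇒ T_H = T_C·COP_HP/(COP_HP − 1) = 303.15 × 4.21/(4.21 − 1) = 398 K.

T_H ≈ 398 K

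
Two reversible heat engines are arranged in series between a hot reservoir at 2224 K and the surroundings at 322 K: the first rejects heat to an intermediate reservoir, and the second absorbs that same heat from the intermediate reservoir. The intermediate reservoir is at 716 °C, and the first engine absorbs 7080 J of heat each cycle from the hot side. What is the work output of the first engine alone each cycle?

T_m = 716 °C → 716 + 273.15 = 989.15 K.
First-stage efficiency η₁ = 1 − T_m/T_H = 1 − 989.15/2224.00 = 0.5552.
W₁ = η₁·Q_H = 0.5552 × 7080 = 3930 J.

W₁ ≈ 3930 J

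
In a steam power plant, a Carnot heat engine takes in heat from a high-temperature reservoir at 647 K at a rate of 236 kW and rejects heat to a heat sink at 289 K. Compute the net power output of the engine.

Ẇ ≈ 130.6 kW

Since the cycle is reversible, η = 1 − T_C/T_H = 1 − 289.00/647.00 = 0.5533.
W = η·Q_H = 0.5533 × 236 = 130.6 kW.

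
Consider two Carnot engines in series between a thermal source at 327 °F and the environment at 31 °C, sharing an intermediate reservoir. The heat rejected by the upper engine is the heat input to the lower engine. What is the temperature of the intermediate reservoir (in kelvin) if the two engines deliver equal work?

T_m ≈ 371 K

T_H = 327 °F → (327 − 32) × 5/9 = 163.89 °C = 437.04 K.
T_C = 31 °C → 31 + 273.15 = 304.15 K.
For reversible stages Q_m = Q_H·(T_m/T_H). Setting W₁ = Q_H(1 − T_m/T_H) equal to W₂ = Q_m(1 − T_C/T_m) = Q_H·(T_m − T_C)/T_H gives T_H − T_m = T_m − T_C, so T_m = (T_H + T_C)/2 = (437.04 + 304.15)/2 = 371 K.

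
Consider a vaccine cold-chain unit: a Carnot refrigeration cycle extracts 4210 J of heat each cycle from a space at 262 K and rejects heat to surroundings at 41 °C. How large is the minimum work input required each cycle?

T_H = 41 °C → 41 + 273.15 = 314.15 K.
The reversible coefficient of performance is COP_R = T_C/(T_H − T_C) = 262.00/52.15 = 5.0240.
W = Q_C/COP_R = 4210/5.0240 = 838.0 J.

W_in ≈ 838.0 J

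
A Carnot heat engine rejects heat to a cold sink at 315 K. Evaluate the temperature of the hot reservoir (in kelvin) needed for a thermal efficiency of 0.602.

From η = 1 − T_C/T_H, solving for T_H gives T_H = T_C/(1 − η) = 315.00/(1 − 0.602) = 791 K.

T_H ≈ 791 K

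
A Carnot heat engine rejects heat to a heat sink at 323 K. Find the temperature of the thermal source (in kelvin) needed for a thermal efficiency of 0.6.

T_H ≈ 808 K

From η = 1 − T_C/T_H, solving for T_H gives T_H = T_C/(1 − η) = 323.00/(1 − 0.6) = 808 K.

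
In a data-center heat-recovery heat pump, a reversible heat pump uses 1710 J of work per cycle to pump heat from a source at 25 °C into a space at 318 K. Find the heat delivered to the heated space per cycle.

Q_H ≈ 27390 J

T_C = 25 °C → 25 + 273.15 = 298.15 K.
COP_HP = T_H/(T_H − T_C) = 318.00/19.85 = 16.0202.
Q_H = COP_HP · W = 16.0202 × 1710 = 27390 J.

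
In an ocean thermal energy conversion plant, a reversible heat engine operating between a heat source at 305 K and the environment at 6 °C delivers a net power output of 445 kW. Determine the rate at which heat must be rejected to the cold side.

T_C = 6 °C → 6 + 273.15 = 279.15 K.
The Carnot efficiency is η = 1 − T_C/T_H = 1 − 279.15/305.00 = 0.0848.
Since Q_C/Q_H = T_C/T_H and Q_H = W/η, Q_C = W·T_C/(T_H − T_C) = 445 × 279.15/25.85 = 4810 kW.

Q̇_C ≈ 4810 kW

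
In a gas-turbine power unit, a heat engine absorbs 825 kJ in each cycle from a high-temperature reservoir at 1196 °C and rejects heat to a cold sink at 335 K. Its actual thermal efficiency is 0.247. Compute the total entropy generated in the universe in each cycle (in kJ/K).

ΔS_univ ≈ 1.29 kJ/K

T_H = 1196 °C → 1196 + 273.15 = 1469.15 K.
W = η·Q_H = 0.247 × 825 = 203.8 kJ, so Q_C = Q_H − W = 621.2 kJ.
Reservoir entropy changes: ΔS_H = −Q_H/T_H = −825/1469.15 = -0.5615 kJ/K and ΔS_C = +Q_C/T_C = 621.2/335.00 = 1.854 kJ/K.
ΔS_univ = −Q_H/T_H + Q_C/T_C = 1.29 kJ/K (> 0, since η = 0.247 < η_Carnot = 0.772).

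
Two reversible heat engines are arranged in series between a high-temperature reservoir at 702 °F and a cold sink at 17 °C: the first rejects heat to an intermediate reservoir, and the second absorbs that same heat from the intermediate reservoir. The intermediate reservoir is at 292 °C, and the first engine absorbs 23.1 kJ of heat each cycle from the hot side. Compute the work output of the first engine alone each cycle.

W₁ ≈ 2.87 kJ

T_H = 702 °F → (702 − 32) × 5/9 = 372.22 °C = 645.37 K.
T_C = 17 °C → 17 + 273.15 = 290.15 K.
T_m = 292 °C → 292 + 273.15 = 565.15 K.
First-stage efficiency η₁ = 1 − T_m/T_H = 1 − 565.15/645.37 = 0.1243.
W₁ = η₁·Q_H = 0.1243 × 23.1 = 2.87 kJ.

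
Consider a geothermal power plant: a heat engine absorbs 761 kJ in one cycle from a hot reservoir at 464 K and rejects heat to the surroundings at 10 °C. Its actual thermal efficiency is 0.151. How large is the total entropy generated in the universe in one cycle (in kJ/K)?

T_C = 10 °C → 10 + 273.15 = 283.15 K.
W = η·Q_H = 0.151 × 761 = 114.9 kJ, so Q_C = Q_H − W = 646.1 kJ.
The hot reservoir loses entropy Q_H/T_H = 761/464.00 = 1.640 kJ/K; the cold reservoir gains Q_C/T_C = 646.1/283.15 = 2.282 kJ/K.
ΔS_univ = −Q_H/T_H + Q_C/T_C = 0.6417 kJ/K (> 0, since η = 0.151 < η_Carnot = 0.390).

ΔS_univ ≈ 0.6417 kJ/K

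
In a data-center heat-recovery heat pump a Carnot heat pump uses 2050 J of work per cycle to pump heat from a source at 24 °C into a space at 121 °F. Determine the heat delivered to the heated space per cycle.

T_H = 121 °F → (121 − 32) × 5/9 = 49.44 °C = 322.59 K.
T_C = 24 °C → 24 + 273.15 = 297.15 K.
For a reversible heat pump, COP_HP = T_H/(T_H − T_C) = 322.59/25.44 = 12.6784.
Q_H = COP_HP · W = 12.6784 × 2050 = 26000 J.

Q_H ≈ 26000 J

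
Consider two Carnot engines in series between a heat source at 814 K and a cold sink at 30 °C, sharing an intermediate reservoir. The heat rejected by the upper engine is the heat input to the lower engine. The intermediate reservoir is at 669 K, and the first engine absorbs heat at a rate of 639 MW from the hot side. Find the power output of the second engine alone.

Ẇ₂ ≈ 287 MW

T_C = 30 °C → 30 + 273.15 = 303.15 K.
Heat entering the second stage: Q_m = Q_H·(T_m/T_H) = 639 × 669.00/814.00 = 525 MW.
Second-stage efficiency η₂ = 1 − T_C/T_m = 1 − 303.15/669.00 = 0.5469, so W₂ = η₂·Q_m = 287 MW.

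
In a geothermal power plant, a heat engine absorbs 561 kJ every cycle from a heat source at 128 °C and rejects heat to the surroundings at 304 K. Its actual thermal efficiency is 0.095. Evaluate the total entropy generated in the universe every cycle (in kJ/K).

T_H = 128 °C → 128 + 273.15 = 401.15 K.
W = η·Q_H = 0.095 × 561 = 53.30 kJ, so Q_C = Q_H − W = 507.7 kJ.
The hot reservoir loses entropy Q_H/T_H = 561/401.15 = 1.398 kJ/K; the cold reservoir gains Q_C/T_C = 507.7/304.00 = 1.670 kJ/K.
ΔS_univ = −Q_H/T_H + Q_C/T_C = 0.2716 kJ/K (> 0, since η = 0.095 < η_Carnot = 0.242).

ΔS_univ ≈ 0.2716 kJ/K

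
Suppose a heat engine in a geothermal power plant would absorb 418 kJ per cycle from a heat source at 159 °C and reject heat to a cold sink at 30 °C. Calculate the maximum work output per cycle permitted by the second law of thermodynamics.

T_H = 159 °C → 159 + 273.15 = 432.15 K.
T_C = 30 °C → 30 + 273.15 = 303.15 K.
The upper bound on efficiency is η_max = 1 − T_C/T_H = 1 − 303.15/432.15 = 0.2985.
W_max = η_max · Q_H = 0.2985 × 418 = 124.8 kJ.

W_max ≈ 124.8 kJ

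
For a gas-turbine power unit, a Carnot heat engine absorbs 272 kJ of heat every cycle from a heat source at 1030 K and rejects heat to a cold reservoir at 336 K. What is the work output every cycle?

Since the cycle is reversible, η = 1 − T_C/T_H = 1 − 336.00/1030.00 = 0.6738.
W = η·Q_H = 0.6738 × 272 = 183.3 kJ.

W ≈ 183.3 kJ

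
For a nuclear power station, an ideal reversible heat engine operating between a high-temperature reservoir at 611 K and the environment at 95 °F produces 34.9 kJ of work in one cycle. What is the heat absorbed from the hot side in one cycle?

Q_H ≈ 70.41 kJ

T_C = 95 °F → (95 − 32) × 5/9 = 35.00 °C = 308.15 K.
Since the cycle is reversible, η = 1 − T_C/T_H = 1 − 308.15/611.00 = 0.4957.
Q_H = W/η = 34.9/0.4957 = 70.41 kJ.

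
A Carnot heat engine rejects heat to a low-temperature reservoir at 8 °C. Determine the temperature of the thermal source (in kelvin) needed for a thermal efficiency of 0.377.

T_H ≈ 451 K

T_C = 8 °C → 8 + 273.15 = 281.15 K.
From η = 1 − T_C/T_H, solving for T_H gives T_H = T_C/(1 − η) = 281.15/(1 − 0.377) = 451 K.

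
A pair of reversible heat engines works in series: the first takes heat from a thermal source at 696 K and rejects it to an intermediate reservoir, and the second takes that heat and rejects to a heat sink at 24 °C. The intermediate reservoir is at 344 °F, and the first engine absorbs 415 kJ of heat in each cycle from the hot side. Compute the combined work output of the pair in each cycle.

W_total ≈ 238 kJ

T_C = 24 °C → 24 + 273.15 = 297.15 K.
Two reversible stages in series are equivalent to a single Carnot engine between T_H and T_C, so η_total = 1 − T_C/T_H = 1 − 297.15/696.00 = 0.5731.
W_total = η_total · Q_H = 0.5731 × 415 = 238 kJ.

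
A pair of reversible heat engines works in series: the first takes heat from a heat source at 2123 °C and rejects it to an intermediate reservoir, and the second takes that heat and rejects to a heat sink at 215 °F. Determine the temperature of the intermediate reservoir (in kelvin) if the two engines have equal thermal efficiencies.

T_m ≈ 948 K

T_H = 2123 °C → 2123 + 273.15 = 2396.15 K.
T_C = 215 °F → (215 − 32) × 5/9 = 101.67 °C = 374.82 K.
Equal efficiencies require 1 − T_m/T_H = 1 − T_C/T_m, i.e. T_m/T_H = T_C/T_m, so T_m = √(T_H·T_C) = √(2396.15 × 374.82) = 948 K.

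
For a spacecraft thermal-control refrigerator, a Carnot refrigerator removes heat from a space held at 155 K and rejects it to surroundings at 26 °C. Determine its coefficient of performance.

T_H = 26 °C → 26 + 273.15 = 299.15 K.
Carnot COP: COP_R = T_C/(T_H − T_C) = 155.00/(299.15 − 155.00) = 1.08.

COP_R ≈ 1.08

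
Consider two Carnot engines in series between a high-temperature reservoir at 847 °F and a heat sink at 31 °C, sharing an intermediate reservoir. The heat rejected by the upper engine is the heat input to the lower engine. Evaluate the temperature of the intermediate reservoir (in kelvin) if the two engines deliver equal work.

T_H = 847 °F → (847 − 32) × 5/9 = 452.78 °C = 725.93 K.
T_C = 31 °C → 31 + 273.15 = 304.15 K.
For reversible stages Q_m = Q_H·(T_m/T_H). Setting W₁ = Q_H(1 − T_m/T_H) equal to W₂ = Q_m(1 − T_C/T_m) = Q_H·(T_m − T_C)/T_H gives T_H − T_m = T_m − T_C, so T_m = (T_H + T_C)/2 = (725.93 + 304.15)/2 = 515.0 K.

T_m ≈ 515.0 K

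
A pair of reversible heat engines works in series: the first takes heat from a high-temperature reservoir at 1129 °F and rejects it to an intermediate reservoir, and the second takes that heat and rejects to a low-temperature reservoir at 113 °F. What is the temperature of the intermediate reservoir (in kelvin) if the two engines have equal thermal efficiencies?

T_H = 1129 °F → (1129 − 32) × 5/9 = 609.44 °C = 882.59 K.
T_C = 113 °F → (113 − 32) × 5/9 = 45.00 °C = 318.15 K.
Equal efficiencies require 1 − T_m/T_H = 1 − T_C/T_m, i.e. T_m/T_H = T_C/T_m, so T_m = √(T_H·T_C) = √(882.59 × 318.15) = 529.9 K.

T_m ≈ 529.9 K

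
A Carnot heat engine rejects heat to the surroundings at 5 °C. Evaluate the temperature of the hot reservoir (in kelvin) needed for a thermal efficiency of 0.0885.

T_H ≈ 305 K

T_C = 5 °C → 5 + 273.15 = 278.15 K.
From η = 1 − T_C/T_H, solving for T_H gives T_H = T_C/(1 − η) = 278.15/(1 − 0.0885) = 305 K.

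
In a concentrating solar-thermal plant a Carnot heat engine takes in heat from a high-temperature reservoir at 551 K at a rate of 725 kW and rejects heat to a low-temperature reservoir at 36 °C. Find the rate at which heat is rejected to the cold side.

T_C = 36 °C → 36 + 273.15 = 309.15 K.
Since the cycle is reversible, η = 1 − T_C/T_H = 1 − 309.15/551.00 = 0.4389.
For a reversible cycle Q_C/Q_H = T_C/T_H, so Q_C = 725 × 309.15/551.00 = 407 kW.

Q̇_C ≈ 407 kW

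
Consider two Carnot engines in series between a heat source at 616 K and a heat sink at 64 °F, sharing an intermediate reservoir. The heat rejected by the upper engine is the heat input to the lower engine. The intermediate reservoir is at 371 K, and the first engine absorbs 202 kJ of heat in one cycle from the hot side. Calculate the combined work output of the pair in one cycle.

T_C = 64 °F → (64 − 32) × 5/9 = 17.78 °C = 290.93 K.
Two reversible stages in series are equivalent to a single Carnot engine between T_H and T_C, so η_total = 1 − T_C/T_H = 1 − 290.93/616.00 = 0.5277.
W_total = η_total · Q_H = 0.5277 × 202 = 106.6 kJ.

W_total ≈ 106.6 kJ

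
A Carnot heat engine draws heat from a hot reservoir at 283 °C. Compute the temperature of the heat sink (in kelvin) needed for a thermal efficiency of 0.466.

T_H = 283 °C → 283 + 273.15 = 556.15 K.
From η = 1 − T_C/T_H, T_C = T_H·(1 − η) = 556.15 × (1 − 0.466) = 297 K.

T_C ≈ 297 K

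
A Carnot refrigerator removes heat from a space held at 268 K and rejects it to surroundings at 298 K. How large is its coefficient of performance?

COP_R ≈ 8.93

For a reversible refrigerator, COP_R = T_C/(T_H − T_C) = 268.00/(298.00 − 268.00) = 8.93.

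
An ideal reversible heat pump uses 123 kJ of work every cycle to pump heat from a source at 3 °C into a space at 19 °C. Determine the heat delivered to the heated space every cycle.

Q_H ≈ 2246 kJ

T_H = 19 °C → 19 + 273.15 = 292.15 K.
T_C = 3 °C → 3 + 273.15 = 276.15 K.
COP_HP = T_H/(T_H − T_C) = 292.15/16.00 = 18.2594.
Q_H = COP_HP · W = 18.2594 × 123 = 2246 kJ.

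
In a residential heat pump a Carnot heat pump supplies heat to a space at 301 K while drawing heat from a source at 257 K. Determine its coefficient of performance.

COP_HP ≈ 6.841

The Carnot heat-pump COP is COP_HP = T_H/(T_H − T_C) = 301.00/(301.00 − 257.00) = 6.841.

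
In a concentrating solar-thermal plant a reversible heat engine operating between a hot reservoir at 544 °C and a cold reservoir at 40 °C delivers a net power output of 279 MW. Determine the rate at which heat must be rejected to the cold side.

T_H = 544 °C → 544 + 273.15 = 817.15 K.
T_C = 40 °C → 40 + 273.15 = 313.15 K.
Carnot efficiency: η = 1 − T_C/T_H = 1 − 313.15/817.15 = 0.6168.
Since Q_C/Q_H = T_C/T_H and Q_H = W/η, Q_C = W·T_C/(T_H − T_C) = 279 × 313.15/504.00 = 173 MW.

Q̇_C ≈ 173 MW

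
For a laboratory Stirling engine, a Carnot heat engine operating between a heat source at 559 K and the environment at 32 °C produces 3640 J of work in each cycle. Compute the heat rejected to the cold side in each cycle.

Q_C ≈ 4380 J

T_C = 32 °C → 32 + 273.15 = 305.15 K.
The Carnot efficiency is η = 1 − T_C/T_H = 1 − 305.15/559.00 = 0.4541.
Since Q_C/Q_H = T_C/T_H and Q_H = W/η, Q_C = W·T_C/(T_H − T_C) = 3640 × 305.15/253.85 = 4380 J.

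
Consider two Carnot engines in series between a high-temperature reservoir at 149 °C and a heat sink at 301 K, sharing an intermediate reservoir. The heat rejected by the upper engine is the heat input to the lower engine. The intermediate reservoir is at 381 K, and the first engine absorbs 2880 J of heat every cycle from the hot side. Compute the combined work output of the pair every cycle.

W_total ≈ 827 J

T_H = 149 °C → 149 + 273.15 = 422.15 K.
Two reversible stages in series are equivalent to a single Carnot engine between T_H and T_C, so η_total = 1 − T_C/T_H = 1 − 301.00/422.15 = 0.2870.
W_total = η_total · Q_H = 0.2870 × 2880 = 827 J.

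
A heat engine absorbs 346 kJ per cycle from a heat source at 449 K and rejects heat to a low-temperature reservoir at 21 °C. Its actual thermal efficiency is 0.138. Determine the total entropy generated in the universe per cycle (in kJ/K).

ΔS_univ ≈ 0.2433 kJ/K

T_C = 21 °C → 21 + 273.15 = 294.15 K.
W = η·Q_H = 0.138 × 346 = 47.75 kJ, so Q_C = Q_H − W = 298.3 kJ.
Reservoir entropy changes: ΔS_H = −Q_H/T_H = −346/449.00 = -0.7706 kJ/K and ΔS_C = +Q_C/T_C = 298.3/294.15 = 1.014 kJ/K.
ΔS_univ = −Q_H/T_H + Q_C/T_C = 0.2433 kJ/K (> 0, since η = 0.138 < η_Carnot = 0.345).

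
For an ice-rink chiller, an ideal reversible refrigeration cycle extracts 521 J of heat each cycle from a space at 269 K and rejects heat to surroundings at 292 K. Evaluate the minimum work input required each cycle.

W_in ≈ 44.5 J

The reversible coefficient of performance is COP_R = T_C/(T_H − T_C) = 269.00/23.00 = 11.6957.
W = Q_C/COP_R = 521/11.6957 = 44.5 J.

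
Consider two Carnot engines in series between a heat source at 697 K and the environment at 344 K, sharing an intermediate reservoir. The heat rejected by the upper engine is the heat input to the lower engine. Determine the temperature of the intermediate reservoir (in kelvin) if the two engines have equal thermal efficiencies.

T_m ≈ 489.7 K

Equal efficiencies require 1 − T_m/T_H = 1 − T_C/T_m, i.e. T_m/T_H = T_C/T_m, so T_m = √(T_H·T_C) = √(697.00 × 344.00) = 489.7 K.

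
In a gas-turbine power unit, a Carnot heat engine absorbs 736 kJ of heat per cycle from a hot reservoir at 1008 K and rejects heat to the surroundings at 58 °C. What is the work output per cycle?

T_C = 58 °C → 58 + 273.15 = 331.15 K.
The Carnot efficiency is η = 1 − T_C/T_H = 1 − 331.15/1008.00 = 0.6715.
W = η·Q_H = 0.6715 × 736 = 494 kJ.

W ≈ 494 kJ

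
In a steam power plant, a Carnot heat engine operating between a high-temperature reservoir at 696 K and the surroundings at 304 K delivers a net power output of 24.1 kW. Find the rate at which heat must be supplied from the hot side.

Carnot efficiency: η = 1 − T_C/T_H = 1 − 304.00/696.00 = 0.5632.
Q_H = W/η = 24.1/0.5632 = 42.79 kW.

Q̇_H ≈ 42.79 kW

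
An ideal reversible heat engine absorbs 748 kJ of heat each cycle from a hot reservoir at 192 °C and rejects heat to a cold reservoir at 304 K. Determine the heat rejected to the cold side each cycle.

Q_C ≈ 488.9 kJ

T_H = 192 °C → 192 + 273.15 = 465.15 K.
The Carnot efficiency is η = 1 − T_C/T_H = 1 − 304.00/465.15 = 0.3464.
For a reversible cycle Q_C/Q_H = T_C/T_H, so Q_C = 748 × 304.00/465.15 = 488.9 kJ.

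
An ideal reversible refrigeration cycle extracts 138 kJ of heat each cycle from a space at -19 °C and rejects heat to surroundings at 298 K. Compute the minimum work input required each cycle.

W_in ≈ 23.81 kJ

T_C = -19 °C → -19 + 273.15 = 254.15 K.
The reversible coefficient of performance is COP_R = T_C/(T_H − T_C) = 254.15/43.85 = 5.7959.
W = Q_C/COP_R = 138/5.7959 = 23.81 kJ.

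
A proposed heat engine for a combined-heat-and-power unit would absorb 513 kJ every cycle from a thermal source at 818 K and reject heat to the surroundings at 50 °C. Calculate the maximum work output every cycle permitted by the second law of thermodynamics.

T_C = 50 °C → 50 + 273.15 = 323.15 K.
The upper bound on efficiency is η_max = 1 − T_C/T_H = 1 − 323.15/818.00 = 0.6050.
W_max = η_max · Q_H = 0.6050 × 513 = 310.3 kJ.

W_max ≈ 310.3 kJ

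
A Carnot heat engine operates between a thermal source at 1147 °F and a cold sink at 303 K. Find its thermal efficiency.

η ≈ 0.661

T_H = 1147 °F → (1147 − 32) × 5/9 = 619.44 °C = 892.59 K.
The Carnot efficiency is η = 1 − T_C/T_H = 1 − 303.00/892.59 = 0.661.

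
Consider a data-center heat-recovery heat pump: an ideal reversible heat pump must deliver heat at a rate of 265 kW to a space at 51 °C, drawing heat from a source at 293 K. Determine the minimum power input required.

T_H = 51 °C → 51 + 273.15 = 324.15 K.
For a reversible heat pump, COP_HP = T_H/(T_H − T_C) = 324.15/31.15 = 10.4061.
W = Q_H/COP_HP = 265/10.4061 = 25.47 kW.

Ẇ_in ≈ 25.47 kW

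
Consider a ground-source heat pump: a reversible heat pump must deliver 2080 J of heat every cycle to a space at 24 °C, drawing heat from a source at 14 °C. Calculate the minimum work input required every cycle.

W_in ≈ 70.00 J

T_H = 24 °C → 24 + 273.15 = 297.15 K.
T_C = 14 °C → 14 + 273.15 = 287.15 K.
The Carnot heat-pump COP is COP_HP = T_H/(T_H − T_C) = 297.15/10.00 = 29.7150.
W = Q_H/COP_HP = 2080/29.7150 = 70.00 J.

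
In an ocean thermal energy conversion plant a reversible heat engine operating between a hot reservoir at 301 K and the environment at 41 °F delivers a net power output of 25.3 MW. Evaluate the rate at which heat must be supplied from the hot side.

Q̇_H ≈ 333 MW

T_C = 41 °F → (41 − 32) × 5/9 = 5.00 °C = 278.15 K.
The Carnot efficiency is η = 1 − T_C/T_H = 1 − 278.15/301.00 = 0.0759.
Q_H = W/η = 25.3/0.0759 = 333 MW.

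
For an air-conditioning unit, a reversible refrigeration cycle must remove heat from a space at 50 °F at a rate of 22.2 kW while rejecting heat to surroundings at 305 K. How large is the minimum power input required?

T_C = 50 °F → (50 − 32) × 5/9 = 10.00 °C = 283.15 K.
COP_R = T_C/(T_H − T_C) = 283.15/21.85 = 12.9588.
W = Q_C/COP_R = 22.2/12.9588 = 1.713 kW.

Ẇ_in ≈ 1.713 kW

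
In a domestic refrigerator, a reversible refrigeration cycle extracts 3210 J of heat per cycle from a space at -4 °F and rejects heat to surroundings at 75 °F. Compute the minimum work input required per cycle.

T_H = 75 °F → (75 − 32) × 5/9 = 23.89 °C = 297.04 K.
T_C = -4 °F → (-4 − 32) × 5/9 = -20.00 °C = 253.15 K.
Carnot COP: COP_R = T_C/(T_H − T_C) = 253.15/43.89 = 5.7680.
W = Q_C/COP_R = 3210/5.7680 = 557 J.

W_in ≈ 557 J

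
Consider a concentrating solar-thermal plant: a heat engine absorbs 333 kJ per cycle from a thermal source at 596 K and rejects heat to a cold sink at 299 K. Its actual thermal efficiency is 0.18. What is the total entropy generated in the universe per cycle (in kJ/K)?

W = η·Q_H = 0.18 × 333 = 59.94 kJ, so Q_C = Q_H − W = 273.1 kJ.
Reservoir entropy changes: ΔS_H = −Q_H/T_H = −333/596.00 = -0.5587 kJ/K and ΔS_C = +Q_C/T_C = 273.1/299.00 = 0.9132 kJ/K.
ΔS_univ = −Q_H/T_H + Q_C/T_C = 0.3545 kJ/K (> 0, since η = 0.18 < η_Carnot = 0.498).

ΔS_univ ≈ 0.3545 kJ/K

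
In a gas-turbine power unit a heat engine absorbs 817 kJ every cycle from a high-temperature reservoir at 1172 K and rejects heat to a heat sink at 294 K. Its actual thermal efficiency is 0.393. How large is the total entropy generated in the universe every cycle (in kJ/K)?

ΔS_univ ≈ 0.9897 kJ/K

W = η·Q_H = 0.393 × 817 = 321.1 kJ, so Q_C = Q_H − W = 495.9 kJ.
Entropy balance on the reservoirs: −Q_H/T_H = -0.6971 kJ/K, +Q_C/T_C = 1.687 kJ/K.
ΔS_univ = −Q_H/T_H + Q_C/T_C = 0.9897 kJ/K (> 0, since η = 0.393 < η_Carnot = 0.749).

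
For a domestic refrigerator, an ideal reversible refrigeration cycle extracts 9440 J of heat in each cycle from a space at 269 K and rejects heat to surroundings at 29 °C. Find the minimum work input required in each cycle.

T_H = 29 °C → 29 + 273.15 = 302.15 K.
The reversible coefficient of performance is COP_R = T_C/(T_H − T_C) = 269.00/33.15 = 8.1146.
W = Q_C/COP_R = 9440/8.1146 = 1163 J.

W_in ≈ 1163 J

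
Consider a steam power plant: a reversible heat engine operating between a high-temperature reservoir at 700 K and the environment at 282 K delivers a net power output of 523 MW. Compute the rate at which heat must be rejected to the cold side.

Q̇_C ≈ 353 MW

The Carnot efficiency is η = 1 − T_C/T_H = 1 − 282.00/700.00 = 0.5971.
Since Q_C/Q_H = T_C/T_H and Q_H = W/η, Q_C = W·T_C/(T_H − T_C) = 523 × 282.00/418.00 = 353 MW.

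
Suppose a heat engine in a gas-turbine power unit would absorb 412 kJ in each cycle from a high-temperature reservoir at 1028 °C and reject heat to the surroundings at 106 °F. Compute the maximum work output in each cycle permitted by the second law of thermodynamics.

T_H = 1028 °C → 1028 + 273.15 = 1301.15 K.
T_C = 106 °F → (106 − 32) × 5/9 = 41.11 °C = 314.26 K.
The upper bound on efficiency is η_max = 1 − T_C/T_H = 1 − 314.26/1301.15 = 0.7585.
W_max = η_max · Q_H = 0.7585 × 412 = 312 kJ.

W_max ≈ 312 kJ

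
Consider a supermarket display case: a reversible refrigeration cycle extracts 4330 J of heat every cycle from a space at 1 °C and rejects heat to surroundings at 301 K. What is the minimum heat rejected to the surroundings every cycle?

T_C = 1 °C → 1 + 273.15 = 274.15 K.
For a reversible cycle Q_H/Q_C = T_H/T_C, so Q_H = Q_C·T_H/T_C = 4330 × 301.00/274.15 = 4754 J.

Q_H ≈ 4754 J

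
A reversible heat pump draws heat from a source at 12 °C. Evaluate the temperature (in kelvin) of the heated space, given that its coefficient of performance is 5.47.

T_C = 12 °C → 12 + 273.15 = 285.15 K.
COP_HP = T_H/(T_H − T_C) ⇒ T_H = T_C·COP_HP/(COP_HP − 1) = 285.15 × 5.47/(5.47 − 1) = 349 K.

T_H ≈ 349 K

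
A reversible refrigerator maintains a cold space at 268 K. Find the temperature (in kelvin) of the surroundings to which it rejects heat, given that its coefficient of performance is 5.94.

COP_R = T_C/(T_H − T_C) ⇒ T_H = T_C·(1 + 1/COP_R) = 268.00 × (1 + 1/5.94) = 313.1 K.

T_H ≈ 313.1 K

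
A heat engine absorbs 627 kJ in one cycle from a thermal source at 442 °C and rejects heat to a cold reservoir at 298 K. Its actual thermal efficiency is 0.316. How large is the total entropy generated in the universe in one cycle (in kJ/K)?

ΔS_univ ≈ 0.562 kJ/K

T_H = 442 °C → 442 + 273.15 = 715.15 K.
W = η·Q_H = 0.316 × 627 = 198.1 kJ, so Q_C = Q_H − W = 428.9 kJ.
Entropy balance on the reservoirs: −Q_H/T_H = -0.8767 kJ/K, +Q_C/T_C = 1.439 kJ/K.
ΔS_univ = −Q_H/T_H + Q_C/T_C = 0.562 kJ/K (> 0, since η = 0.316 < η_Carnot = 0.583).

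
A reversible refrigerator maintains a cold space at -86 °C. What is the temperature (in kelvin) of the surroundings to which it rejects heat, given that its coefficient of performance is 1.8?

T_H ≈ 291 K

T_C = -86 °C → -86 + 273.15 = 187.15 K.
COP_R = T_C/(T_H − T_C) ⇒ T_H = T_C·(1 + 1/COP_R) = 187.15 × (1 + 1/1.8) = 291 K.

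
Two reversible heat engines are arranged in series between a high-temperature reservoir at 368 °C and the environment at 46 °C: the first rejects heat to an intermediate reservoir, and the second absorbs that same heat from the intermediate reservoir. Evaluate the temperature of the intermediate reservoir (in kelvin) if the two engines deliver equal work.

T_H = 368 °C → 368 + 273.15 = 641.15 K.
T_C = 46 °C → 46 + 273.15 = 319.15 K.
For reversible stages Q_m = Q_H·(T_m/T_H). Setting W₁ = Q_H(1 − T_m/T_H) equal to W₂ = Q_m(1 − T_C/T_m) = Q_H·(T_m − T_C)/T_H gives T_H − T_m = T_m − T_C, so T_m = (T_H + T_C)/2 = (641.15 + 319.15)/2 = 480 K.

T_m ≈ 480 K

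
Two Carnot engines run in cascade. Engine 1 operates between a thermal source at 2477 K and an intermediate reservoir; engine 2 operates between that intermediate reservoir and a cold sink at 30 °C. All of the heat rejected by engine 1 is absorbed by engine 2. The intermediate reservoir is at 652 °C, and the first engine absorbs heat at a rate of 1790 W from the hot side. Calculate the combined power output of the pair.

T_C = 30 °C → 30 + 273.15 = 303.15 K.
Two reversible stages in series are equivalent to a single Carnot engine between T_H and T_C, so η_total = 1 − T_C/T_H = 1 − 303.15/2477.00 = 0.8776.
W_total = η_total · Q_H = 0.8776 × 1790 = 1570 W.

Ẇ_total ≈ 1570 W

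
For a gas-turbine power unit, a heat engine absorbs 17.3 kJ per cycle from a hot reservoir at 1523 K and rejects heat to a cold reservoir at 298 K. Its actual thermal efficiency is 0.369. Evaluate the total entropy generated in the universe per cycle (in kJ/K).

ΔS_univ ≈ 0.0253 kJ/K

W = η·Q_H = 0.369 × 17.3 = 6.384 kJ, so Q_C = Q_H − W = 10.92 kJ.
The hot reservoir loses entropy Q_H/T_H = 17.3/1523.00 = 0.01136 kJ/K; the cold reservoir gains Q_C/T_C = 10.92/298.00 = 0.03663 kJ/K.
ΔS_univ = −Q_H/T_H + Q_C/T_C = 0.0253 kJ/K (> 0, since η = 0.369 < η_Carnot = 0.804).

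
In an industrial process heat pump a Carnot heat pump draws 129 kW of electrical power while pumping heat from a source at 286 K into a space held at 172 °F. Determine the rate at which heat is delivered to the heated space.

T_H = 172 °F → (172 − 32) × 5/9 = 77.78 °C = 350.93 K.
Reversible heating COP: COP_HP = T_H/(T_H − T_C) = 350.93/64.93 = 5.4049.
Q_H = COP_HP · W = 5.4049 × 129 = 697 kW.

Q̇_H ≈ 697 kW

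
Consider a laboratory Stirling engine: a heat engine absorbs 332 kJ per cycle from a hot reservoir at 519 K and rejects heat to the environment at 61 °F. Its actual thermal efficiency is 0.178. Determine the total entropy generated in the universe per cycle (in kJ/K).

T_C = 61 °F → (61 − 32) × 5/9 = 16.11 °C = 289.26 K.
W = η·Q_H = 0.178 × 332 = 59.10 kJ, so Q_C = Q_H − W = 272.9 kJ.
The hot reservoir loses entropy Q_H/T_H = 332/519.00 = 0.6397 kJ/K; the cold reservoir gains Q_C/T_C = 272.9/289.26 = 0.9435 kJ/K.
ΔS_univ = −Q_H/T_H + Q_C/T_C = 0.304 kJ/K (> 0, since η = 0.178 < η_Carnot = 0.443).

ΔS_univ ≈ 0.304 kJ/K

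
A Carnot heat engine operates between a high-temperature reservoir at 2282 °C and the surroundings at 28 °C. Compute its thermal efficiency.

T_H = 2282 °C → 2282 + 273.15 = 2555.15 K.
T_C = 28 °C → 28 + 273.15 = 301.15 K.
The Carnot efficiency is η = 1 − T_C/T_H = 1 − 301.15/2555.15 = 0.8821.

η ≈ 0.8821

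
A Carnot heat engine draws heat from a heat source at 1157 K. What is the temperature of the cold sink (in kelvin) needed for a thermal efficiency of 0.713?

From η = 1 − T_C/T_H, T_C = T_H·(1 − η) = 1157.00 × (1 − 0.713) = 332 K.

T_C ≈ 332 K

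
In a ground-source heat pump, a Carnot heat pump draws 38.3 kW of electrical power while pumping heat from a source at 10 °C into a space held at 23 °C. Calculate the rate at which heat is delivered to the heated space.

T_H = 23 °C → 23 + 273.15 = 296.15 K.
T_C = 10 °C → 10 + 273.15 = 283.15 K.
For a reversible heat pump, COP_HP = T_H/(T_H − T_C) = 296.15/13.00 = 22.7808.
Q_H = COP_HP · W = 22.7808 × 38.3 = 872.5 kW.

Q̇_H ≈ 872.5 kW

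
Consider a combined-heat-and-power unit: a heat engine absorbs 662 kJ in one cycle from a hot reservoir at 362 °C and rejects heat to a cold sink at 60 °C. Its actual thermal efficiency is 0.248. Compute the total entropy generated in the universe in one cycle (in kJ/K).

ΔS_univ ≈ 0.452 kJ/K

T_H = 362 °C → 362 + 273.15 = 635.15 K.
T_C = 60 °C → 60 + 273.15 = 333.15 K.
W = η·Q_H = 0.248 × 662 = 164.2 kJ, so Q_C = Q_H − W = 497.8 kJ.
The hot reservoir loses entropy Q_H/T_H = 662/635.15 = 1.042 kJ/K; the cold reservoir gains Q_C/T_C = 497.8/333.15 = 1.494 kJ/K.
ΔS_univ = −Q_H/T_H + Q_C/T_C = 0.452 kJ/K (> 0, since η = 0.248 < η_Carnot = 0.475).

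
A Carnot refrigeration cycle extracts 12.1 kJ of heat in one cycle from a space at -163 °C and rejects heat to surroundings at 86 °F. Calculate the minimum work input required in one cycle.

W_in ≈ 21.2 kJ

T_H = 86 °F → (86 − 32) × 5/9 = 30.00 °C = 303.15 K.
T_C = -163 °C → -163 + 273.15 = 110.15 K.
The reversible coefficient of performance is COP_R = T_C/(T_H − T_C) = 110.15/193.00 = 0.5707.
W = Q_C/COP_R = 12.1/0.5707 = 21.2 kJ.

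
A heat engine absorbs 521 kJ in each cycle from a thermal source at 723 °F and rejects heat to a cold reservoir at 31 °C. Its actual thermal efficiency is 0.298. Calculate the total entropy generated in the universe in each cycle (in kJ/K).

T_H = 723 °F → (723 − 32) × 5/9 = 383.89 °C = 657.04 K.
T_C = 31 °C → 31 + 273.15 = 304.15 K.
W = η·Q_H = 0.298 × 521 = 155.3 kJ, so Q_C = Q_H − W = 365.7 kJ.
Entropy balance on the reservoirs: −Q_H/T_H = -0.7930 kJ/K, +Q_C/T_C = 1.203 kJ/K.
ΔS_univ = −Q_H/T_H + Q_C/T_C = 0.410 kJ/K (> 0, since η = 0.298 < η_Carnot = 0.537).

ΔS_univ ≈ 0.410 kJ/K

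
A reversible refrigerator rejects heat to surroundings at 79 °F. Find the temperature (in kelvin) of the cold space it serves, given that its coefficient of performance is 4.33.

T_C ≈ 243 K

T_H = 79 °F → (79 − 32) × 5/9 = 26.11 °C = 299.26 K.
COP_R = T_C/(T_H − T_C) ⇒ T_C = T_H·COP_R/(1 + COP_R) = 299.26 × 4.33/(1 + 4.33) = 243 K.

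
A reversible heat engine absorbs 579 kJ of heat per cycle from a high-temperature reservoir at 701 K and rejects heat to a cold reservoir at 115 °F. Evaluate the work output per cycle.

W ≈ 315 kJ

T_C = 115 °F → (115 − 32) × 5/9 = 46.11 °C = 319.26 K.
η_rev = 1 − T_C/T_H = 1 − 319.26/701.00 = 0.5446.
W = η·Q_H = 0.5446 × 579 = 315 kJ.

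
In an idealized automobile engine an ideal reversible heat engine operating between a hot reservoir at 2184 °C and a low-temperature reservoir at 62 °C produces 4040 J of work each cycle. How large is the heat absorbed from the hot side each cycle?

Q_H ≈ 4680 J

T_H = 2184 °C → 2184 + 273.15 = 2457.15 K.
T_C = 62 °C → 62 + 273.15 = 335.15 K.
Since the cycle is reversible, η = 1 − T_C/T_H = 1 − 335.15/2457.15 = 0.8636.
Q_H = W/η = 4040/0.8636 = 4680 J.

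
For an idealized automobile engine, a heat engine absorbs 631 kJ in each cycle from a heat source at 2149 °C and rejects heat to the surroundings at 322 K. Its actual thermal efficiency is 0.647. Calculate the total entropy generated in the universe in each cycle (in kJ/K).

T_H = 2149 °C → 2149 + 273.15 = 2422.15 K.
W = η·Q_H = 0.647 × 631 = 408.3 kJ, so Q_C = Q_H − W = 222.7 kJ.
Entropy balance on the reservoirs: −Q_H/T_H = -0.2605 kJ/K, +Q_C/T_C = 0.6917 kJ/K.
ΔS_univ = −Q_H/T_H + Q_C/T_C = 0.4312 kJ/K (> 0, since η = 0.647 < η_Carnot = 0.867).

ΔS_univ ≈ 0.4312 kJ/K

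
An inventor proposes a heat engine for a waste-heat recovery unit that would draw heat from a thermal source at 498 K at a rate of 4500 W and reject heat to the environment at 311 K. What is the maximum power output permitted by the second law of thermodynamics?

By the Carnot theorem, η_max = 1 − T_C/T_H = 1 − 311.00/498.00 = 0.3755.
W_max = η_max · Q_H = 0.3755 × 4500 = 1690 W.

Ẇ_max ≈ 1690 W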